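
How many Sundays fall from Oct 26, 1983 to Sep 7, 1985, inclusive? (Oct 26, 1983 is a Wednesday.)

Oct 26, 1983 is a Wednesday; the first Sunday on or after it is Oct 30, 1983 (4 days later).
From Oct 30, 1983 to Sep 7, 1985: 62 + 366 + 250 = 678 days (rest of 1983, 1984, to Sep 7, 1985 in 1985).
678 ÷ 7 = 96 full weeks with remainder 6, so 96 more Sundays after the first → 97.

97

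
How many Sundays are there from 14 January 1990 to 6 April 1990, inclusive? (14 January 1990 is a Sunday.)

14 January 1990 is a Sunday; the first Sunday on or after it is 14 January 1990.
From 14 January 1990 to 6 April 1990: 17 + 28 + 31 + 6 = 82 days (rest of January, February, March, April).
82 ÷ 7 = 11 full weeks with remainder 5, so 11 more Sundays after the first → 12.

12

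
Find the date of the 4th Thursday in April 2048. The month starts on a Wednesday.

2048-04-23

April 2048 begins on a Wednesday, so the first Thursday is April 2 (1 day later).
The 4th Thursday is 3 weeks later: 2 + 21 = 23.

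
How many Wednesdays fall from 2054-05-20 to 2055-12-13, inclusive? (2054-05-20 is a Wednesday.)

2054-05-20 is a Wednesday; the first Wednesday on or after it is 2054-05-20.
From 2054-05-20 to 2055-12-13: 225 + 347 = 572 days (rest of 2054, to 2055-12-13 in 2055).
572 ÷ 7 = 81 full weeks with remainder 5, so 81 more Wednesdays after the first → 82.

82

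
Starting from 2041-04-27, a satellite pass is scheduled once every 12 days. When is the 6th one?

The 6th occurrence is 5 intervals after the first: 5 × 12 = 60 days after 2041-04-27.
April has 30 days — 3 days to the end of April leaves 57.
May has 31 days (26 left).
26 days into June → 2041-06-26.

2041-06-26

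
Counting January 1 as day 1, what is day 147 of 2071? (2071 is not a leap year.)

Jan has 31 days (147 − 31 = 116 remain).
Feb has 28 days (116 − 28 = 88 remain).
Mar has 31 days (88 − 31 = 57 remain).
Apr has 30 days (57 − 30 = 27 remain).
27 into May → May 27.

May 27, 2071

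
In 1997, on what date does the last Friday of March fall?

The first Friday of March 1997 is March 7.
March 1997 has 31 days. Adding weeks: 7, 14, 21, 28 — the last one ≤ 31 is the 28th.

March 28, 1997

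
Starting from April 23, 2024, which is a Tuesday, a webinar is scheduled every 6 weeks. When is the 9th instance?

The 9th occurrence is 8 intervals after the first: 8 × 42 = 336 days after April 23, 2024.
April has 30 days — 7 days to the end of April leaves 329.
May has 31 days (298 left).
June has 30 days (268 left).
July has 31 days (237 left).
August has 31 days (206 left).
September has 30 days (176 left).
October has 31 days (145 left).
November has 30 days (115 left).
December has 31 days (84 left).
January has 31 days (53 left).
February has 28 days (25 left).
25 days into March → March 25, 2025.

March 25, 2025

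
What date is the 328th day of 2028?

2028-11-23

January has 31 days (328 − 31 = 297 remain).
February has 29 days (297 − 29 = 268 remain).
March has 31 days (268 − 31 = 237 remain).
April has 30 days (237 − 30 = 207 remain).
May has 31 days (207 − 31 = 176 remain).
June has 30 days (176 − 30 = 146 remain).
July has 31 days (146 − 31 = 115 remain).
August has 31 days (115 − 31 = 84 remain).
September has 30 days (84 − 30 = 54 remain).
October has 31 days (54 − 31 = 23 remain).
23 into November → November 23.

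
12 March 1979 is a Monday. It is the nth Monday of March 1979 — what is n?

2nd

Day 12 falls in week ⌈12/7⌉ of the month.
Days 1–7 hold the 1st Monday, 8–14 the 2nd, 15–21 the 3rd, 22–28 the 4th, 29–31 the 5th.
12 is in the range for the 2nd.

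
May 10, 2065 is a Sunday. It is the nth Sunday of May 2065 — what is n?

Day 10 falls in week ⌈10/7⌉ of the month.
Days 1–7 hold the 1st Sunday, 8–14 the 2nd, 15–21 the 3rd, 22–28 the 4th, 29–31 the 5th.
10 is in the range for the 2nd.

2nd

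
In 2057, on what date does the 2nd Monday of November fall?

November 2057 begins on a Thursday, so the first Monday is November 5 (4 days later).
The 2nd Monday is 1 weeks later: 5 + 7 = 12.

2057-11-12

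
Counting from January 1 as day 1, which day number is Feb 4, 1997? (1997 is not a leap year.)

35

Days in months before Feb: 31 = 31.
Plus 4 days into Feb → day 35.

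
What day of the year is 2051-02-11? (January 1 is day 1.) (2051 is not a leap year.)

42

Days in months before February: 31 = 31.
Plus 11 days into February → day 42.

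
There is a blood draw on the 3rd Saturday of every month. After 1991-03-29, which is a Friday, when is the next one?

March 1991 starts on a Friday; its first Saturday is the 2nd, so the 3rd Saturday is the 16th — 1991-03-16.
That is not after 1991-03-29, so look at April 1991.
April 1991 starts on a Monday; its first Saturday is the 6th, so the 3rd Saturday is the 20th — 1991-04-20.

1991-04-20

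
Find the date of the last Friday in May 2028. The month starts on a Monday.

May 26, 2028

May 2028 begins on a Monday, so the first Friday is May 5 (4 days later).
May 2028 has 31 days. Adding weeks: 5, 12, 19, 26 — the last one ≤ 31 is the 26th.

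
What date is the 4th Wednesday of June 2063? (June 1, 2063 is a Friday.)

June 2063 begins on a Friday, so the first Wednesday is June 6 (5 days later).
The 4th Wednesday is 3 weeks later: 6 + 21 = 27.

27 June 2063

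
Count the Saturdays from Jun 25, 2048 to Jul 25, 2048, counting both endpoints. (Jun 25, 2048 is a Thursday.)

5

Jun 25, 2048 is a Thursday; the first Saturday on or after it is Jun 27, 2048 (2 days later).
From Jun 27, 2048 to Jul 25, 2048: 3 + 25 = 28 days (rest of Jun, Jul).
28 ÷ 7 = 4 full weeks with remainder 0, so 4 more Saturdays after the first → 5.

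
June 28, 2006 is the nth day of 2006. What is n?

Days in months before June: 31 + 28 + 31 + 30 + 31 = 151.
Plus 28 days into June → day 179.

179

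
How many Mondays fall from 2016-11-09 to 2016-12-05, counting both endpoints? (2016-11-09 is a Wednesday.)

2016-11-09 is a Wednesday; the first Monday on or after it is 2016-11-14 (5 days later).
From 2016-11-14 to 2016-12-05: 16 + 5 = 21 days (rest of November, December).
21 ÷ 7 = 3 full weeks with remainder 0, so 3 more Mondays after the first → 4.

4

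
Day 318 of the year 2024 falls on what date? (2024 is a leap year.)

Jan has 31 days (318 − 31 = 287 remain).
Feb has 29 days (287 − 29 = 258 remain).
Mar has 31 days (258 − 31 = 227 remain).
Apr has 30 days (227 − 30 = 197 remain).
May has 31 days (197 − 31 = 166 remain).
Jun has 30 days (166 − 30 = 136 remain).
Jul has 31 days (136 − 31 = 105 remain).
Aug has 31 days (105 − 31 = 74 remain).
Sep has 30 days (74 − 30 = 44 remain).
Oct has 31 days (44 − 31 = 13 remain).
13 into Nov → Nov 13.

Nov 13, 2024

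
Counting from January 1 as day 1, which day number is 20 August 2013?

Days in months before August: 31 + 28 + 31 + 30 + 31 + 30 + 31 = 212.
Plus 20 days into August → day 232.

232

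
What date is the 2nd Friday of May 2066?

The first Friday of May 2066 is May 7.
The 2nd Friday is 1 weeks later: 7 + 7 = 14.

May 14, 2066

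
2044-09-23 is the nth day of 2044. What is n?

Days in months before September: 31 + 29 + 31 + 30 + 31 + 30 + 31 + 31 = 244.
Plus 23 days into September → day 267.

267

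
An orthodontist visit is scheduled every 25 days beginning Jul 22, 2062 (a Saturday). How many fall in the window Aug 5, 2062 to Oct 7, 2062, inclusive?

3

Occurrences land 25·i days after Jul 22, 2062 for i = 0, 1, 2, …
Aug 5, 2062 is 14 days after the start; 14 ÷ 25 = 0 remainder 14; since the remainder is 14, round up to i = 1. First occurrence in the window: #2 on Aug 16, 2062 (1×25 = 25 days in).
Oct 7, 2062 is 77 days after the start; 77 ÷ 25 = 3 remainder 2. Last occurrence in the window: #4 on Oct 5, 2062.
Occurrences #2 through #4: 3 in total.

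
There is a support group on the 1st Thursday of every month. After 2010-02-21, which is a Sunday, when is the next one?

2010-03-04

February 2010 starts on a Monday, so its 1st Thursday is 2010-02-04 (3 days in).
That is not after 2010-02-21, so look at March 2010.
March 2010 starts on a Monday, so its 1st Thursday is 2010-03-04 (3 days in).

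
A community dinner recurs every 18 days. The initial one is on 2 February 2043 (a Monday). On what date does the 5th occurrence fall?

The 5th occurrence is 4 intervals after the first: 4 × 18 = 72 days after 2 February 2043.
February has 28 days — 26 days to the end of February leaves 46.
March has 31 days (15 left).
15 days into April → 15 April 2043.

15 April 2043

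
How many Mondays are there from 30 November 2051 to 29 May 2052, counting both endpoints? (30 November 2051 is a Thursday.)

26

30 November 2051 is a Thursday; the first Monday on or after it is 4 December 2051 (4 days later).
From 4 December 2051 to 29 May 2052: 27 + 31 + 29 + 31 + 30 + 29 = 177 days (rest of December, January, February, March, April, May).
177 ÷ 7 = 25 full weeks with remainder 2, so 25 more Mondays after the first → 26.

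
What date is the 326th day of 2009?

January has 31 days (326 − 31 = 295 remain).
February has 28 days (295 − 28 = 267 remain).
March has 31 days (267 − 31 = 236 remain).
April has 30 days (236 − 30 = 206 remain).
May has 31 days (206 − 31 = 175 remain).
June has 30 days (175 − 30 = 145 remain).
July has 31 days (145 − 31 = 114 remain).
August has 31 days (114 − 31 = 83 remain).
September has 30 days (83 − 30 = 53 remain).
October has 31 days (53 − 31 = 22 remain).
22 into November → November 22.

2009-11-22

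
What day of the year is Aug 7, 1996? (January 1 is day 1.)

Days in months before Aug: 31 + 29 + 31 + 30 + 31 + 30 + 31 = 213.
Plus 7 days into Aug → day 220.

220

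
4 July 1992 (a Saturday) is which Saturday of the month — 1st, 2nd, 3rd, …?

Day 4 falls in week ⌈4/7⌉ of the month.
Days 1–7 hold the 1st Saturday, 8–14 the 2nd, 15–21 the 3rd, 22–28 the 4th, 29–31 the 5th.
4 is in the range for the 1st.

1st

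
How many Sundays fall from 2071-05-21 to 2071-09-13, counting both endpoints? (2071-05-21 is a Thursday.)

2071-05-21 is a Thursday; the first Sunday on or after it is 2071-05-24 (3 days later).
From 2071-05-24 to 2071-09-13: 7 + 30 + 31 + 31 + 13 = 112 days (rest of May, June, July, August, September).
112 ÷ 7 = 16 full weeks with remainder 0, so 16 more Sundays after the first → 17.

17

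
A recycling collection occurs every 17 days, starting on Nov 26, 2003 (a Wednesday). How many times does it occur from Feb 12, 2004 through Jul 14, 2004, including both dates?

9

Occurrences land 17·i days after Nov 26, 2003 for i = 0, 1, 2, …
Feb 12, 2004 is 78 days after the start; 78 ÷ 17 = 4 remainder 10; since the remainder is 10, round up to i = 5. First occurrence in the window: #6 on Feb 19, 2004 (5×17 = 85 days in).
Jul 14, 2004 is 231 days after the start; 231 ÷ 17 = 13 remainder 10. Last occurrence in the window: #14 on Jul 4, 2004.
Occurrences #6 through #14: 9 in total.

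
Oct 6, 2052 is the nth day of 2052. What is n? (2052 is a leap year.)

280

Days in months before Oct: 31 + 29 + 31 + 30 + 31 + 30 + 31 + 31 + 30 = 274.
Plus 6 days into Oct → day 280.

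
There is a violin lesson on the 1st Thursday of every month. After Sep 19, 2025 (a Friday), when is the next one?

Sep 2025 starts on a Monday, so its 1st Thursday is Sep 4, 2025 (3 days in).
That is not after Sep 19, 2025, so look at Oct 2025.
Oct 2025 starts on a Wednesday, so its 1st Thursday is Oct 2, 2025 (1 day in).

Oct 2, 2025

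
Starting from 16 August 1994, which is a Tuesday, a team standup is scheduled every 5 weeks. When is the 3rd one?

25 October 1994

The 3rd occurrence is 2 intervals after the first: 2 × 35 = 70 days after 16 August 1994.
August has 31 days — 15 days to the end of August leaves 55.
September has 30 days (25 left).
25 days into October → 25 October 1994.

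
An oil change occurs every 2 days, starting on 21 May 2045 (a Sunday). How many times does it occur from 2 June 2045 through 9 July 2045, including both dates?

Occurrences land 2·i days after 21 May 2045 for i = 0, 1, 2, …
2 June 2045 is 12 days after the start; 12 ÷ 2 = 6 remainder 0. First occurrence in the window: #7 on 2 June 2045 (6×2 = 12 days in).
9 July 2045 is 49 days after the start; 49 ÷ 2 = 24 remainder 1. Last occurrence in the window: #25 on 8 July 2045.
Occurrences #7 through #25: 19 in total.

19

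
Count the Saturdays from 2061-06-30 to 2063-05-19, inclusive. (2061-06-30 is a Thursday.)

99

2061-06-30 is a Thursday; the first Saturday on or after it is 2061-07-02 (2 days later).
From 2061-07-02 to 2063-05-19: 182 + 365 + 139 = 686 days (rest of 2061, 2062, to 2063-05-19 in 2063).
686 ÷ 7 = 98 full weeks with remainder 0, so 98 more Saturdays after the first → 99.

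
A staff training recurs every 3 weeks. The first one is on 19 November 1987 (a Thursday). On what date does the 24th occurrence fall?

16 March 1989

The 24th occurrence is 23 intervals after the first: 23 × 21 = 483 days after 19 November 1987.
November has 30 days — 11 days to the end of November leaves 472.
From end of November to end of 1987 is 31 days (441 left).
1988 has 366 days (75 left).
January has 31 days (44 left).
February has 28 days (16 left).
16 days into March → 16 March 1989.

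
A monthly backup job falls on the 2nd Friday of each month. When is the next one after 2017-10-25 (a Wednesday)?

2017-11-10

October 2017 starts on a Sunday; its first Friday is the 6th, so the 2nd Friday is the 13th — 2017-10-13.
That is not after 2017-10-25, so look at November 2017.
November 2017 starts on a Wednesday; its first Friday is the 3rd, so the 2nd Friday is the 10th — 2017-11-10.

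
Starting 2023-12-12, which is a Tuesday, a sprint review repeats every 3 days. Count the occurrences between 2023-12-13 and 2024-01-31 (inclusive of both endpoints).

Occurrences land 3·i days after 2023-12-12 for i = 0, 1, 2, …
2023-12-13 is 1 day after the start; 1 ÷ 3 = 0 remainder 1; since the remainder is 1, round up to i = 1. First occurrence in the window: #2 on 2023-12-15 (1×3 = 3 days in).
2024-01-31 is 50 days after the start; 50 ÷ 3 = 16 remainder 2. Last occurrence in the window: #17 on 2024-01-29.
Occurrences #2 through #17: 16 in total.

16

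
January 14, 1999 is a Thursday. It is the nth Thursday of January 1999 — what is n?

2nd

Day 14 falls in week ⌈14/7⌉ of the month.
Days 1–7 hold the 1st Thursday, 8–14 the 2nd, 15–21 the 3rd, 22–28 the 4th, 29–31 the 5th.
14 is in the range for the 2nd.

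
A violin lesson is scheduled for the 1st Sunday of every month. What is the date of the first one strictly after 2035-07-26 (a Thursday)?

July 2035 starts on a Sunday, so its 1st Sunday is 2035-07-01.
That is not after 2035-07-26, so look at August 2035.
August 2035 starts on a Wednesday, so its 1st Sunday is 2035-08-05 (4 days in).

2035-08-05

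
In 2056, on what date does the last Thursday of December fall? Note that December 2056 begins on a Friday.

2056-12-28

December 2056 begins on a Friday, so the first Thursday is December 7 (6 days later).
December 2056 has 31 days. Adding weeks: 7, 14, 21, 28 — the last one ≤ 31 is the 28th.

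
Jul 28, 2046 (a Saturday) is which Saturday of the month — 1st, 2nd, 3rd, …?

4th

Day 28 falls in week ⌈28/7⌉ of the month.
Days 1–7 hold the 1st Saturday, 8–14 the 2nd, 15–21 the 3rd, 22–28 the 4th, 29–31 the 5th.
28 is in the range for the 4th.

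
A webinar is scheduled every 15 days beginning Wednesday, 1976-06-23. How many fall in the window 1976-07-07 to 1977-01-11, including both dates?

13

Occurrences land 15·i days after 1976-06-23 for i = 0, 1, 2, …
1976-07-07 is 14 days after the start; 14 ÷ 15 = 0 remainder 14; since the remainder is 14, round up to i = 1. First occurrence in the window: #2 on 1976-07-08 (1×15 = 15 days in).
1977-01-11 is 202 days after the start; 202 ÷ 15 = 13 remainder 7. Last occurrence in the window: #14 on 1977-01-04.
Occurrences #2 through #14: 13 in total.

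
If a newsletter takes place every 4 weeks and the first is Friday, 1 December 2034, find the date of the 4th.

23 February 2035

The 4th occurrence is 3 intervals after the first: 3 × 28 = 84 days after 1 December 2034.
December has 31 days — 30 days to the end of December leaves 54.
January has 31 days (23 left).
23 days into February → 23 February 2035.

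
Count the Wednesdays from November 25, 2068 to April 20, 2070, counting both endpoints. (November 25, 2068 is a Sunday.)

November 25, 2068 is a Sunday; the first Wednesday on or after it is November 28, 2068 (3 days later).
From November 28, 2068 to April 20, 2070: 33 + 365 + 110 = 508 days (rest of 2068, 2069, to April 20, 2070 in 2070).
508 ÷ 7 = 72 full weeks with remainder 4, so 72 more Wednesdays after the first → 73.

73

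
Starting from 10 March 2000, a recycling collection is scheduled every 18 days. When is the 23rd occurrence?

The 23rd occurrence is 22 intervals after the first: 22 × 18 = 396 days after 10 March 2000.
March has 31 days — 21 days to the end of March leaves 375.
April has 30 days (345 left).
May has 31 days (314 left).
June has 30 days (284 left).
July has 31 days (253 left).
August has 31 days (222 left).
September has 30 days (192 left).
October has 31 days (161 left).
November has 30 days (131 left).
December has 31 days (100 left).
January has 31 days (69 left).
February has 28 days (41 left).
March has 31 days (10 left).
10 days into April → 10 April 2001.

10 April 2001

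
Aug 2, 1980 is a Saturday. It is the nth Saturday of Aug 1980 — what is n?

1st

Day 2 falls in week ⌈2/7⌉ of the month.
Days 1–7 hold the 1st Saturday, 8–14 the 2nd, 15–21 the 3rd, 22–28 the 4th, 29–31 the 5th.
2 is in the range for the 1st.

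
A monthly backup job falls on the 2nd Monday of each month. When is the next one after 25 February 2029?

12 March 2029

February 2029 starts on a Thursday; its first Monday is the 5th, so the 2nd Monday is the 12th — 12 February 2029.
That is not after 25 February 2029, so look at March 2029.
March 2029 starts on a Thursday; its first Monday is the 5th, so the 2nd Monday is the 12th — 12 March 2029.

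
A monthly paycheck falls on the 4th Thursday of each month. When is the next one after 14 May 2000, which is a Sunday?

May 2000 starts on a Monday; its first Thursday is the 4th, so the 4th Thursday is the 25th — 25 May 2000.
25 May 2000 is after 14 May 2000, so that is the next one.

25 May 2000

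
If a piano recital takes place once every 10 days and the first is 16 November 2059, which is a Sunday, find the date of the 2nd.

26 November 2059

The 2nd occurrence is 1 interval after the first: 1 × 10 = 10 days after 16 November 2059.
10 days later is 26 November 2059.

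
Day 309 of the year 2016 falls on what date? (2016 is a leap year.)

January has 31 days (309 − 31 = 278 remain).
February has 29 days (278 − 29 = 249 remain).
March has 31 days (249 − 31 = 218 remain).
April has 30 days (218 − 30 = 188 remain).
May has 31 days (188 − 31 = 157 remain).
June has 30 days (157 − 30 = 127 remain).
July has 31 days (127 − 31 = 96 remain).
August has 31 days (96 − 31 = 65 remain).
September has 30 days (65 − 30 = 35 remain).
October has 31 days (35 − 31 = 4 remain).
4 into November → November 4.

4 November 2016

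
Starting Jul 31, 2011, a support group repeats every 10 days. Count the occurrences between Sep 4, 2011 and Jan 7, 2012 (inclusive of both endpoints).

13

Occurrences land 10·i days after Jul 31, 2011 for i = 0, 1, 2, …
Sep 4, 2011 is 35 days after the start; 35 ÷ 10 = 3 remainder 5; since the remainder is 5, round up to i = 4. First occurrence in the window: #5 on Sep 9, 2011 (4×10 = 40 days in).
Jan 7, 2012 is 160 days after the start; 160 ÷ 10 = 16 remainder 0. Last occurrence in the window: #17 on Jan 7, 2012.
Occurrences #5 through #17: 13 in total.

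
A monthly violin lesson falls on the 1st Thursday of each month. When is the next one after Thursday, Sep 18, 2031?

Oct 2, 2031

Sep 2031 starts on a Monday, so its 1st Thursday is Sep 4, 2031 (3 days in).
That is not after Sep 18, 2031, so look at Oct 2031.
Oct 2031 starts on a Wednesday, so its 1st Thursday is Oct 2, 2031 (1 day in).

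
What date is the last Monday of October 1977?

October 1977 begins on a Saturday, so the first Monday is October 3 (2 days later).
October 1977 has 31 days. Adding weeks: 3, 10, 17, 24, 31 — the last one ≤ 31 is the 31st.

31 October 1977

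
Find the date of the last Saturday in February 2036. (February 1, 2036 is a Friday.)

23 February 2036

February 2036 begins on a Friday, so the first Saturday is February 2 (1 day later).
February 2036 has 29 days. Adding weeks: 2, 9, 16, 23 — the last one ≤ 29 is the 23rd.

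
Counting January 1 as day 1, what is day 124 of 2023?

January has 31 days (124 − 31 = 93 remain).
February has 28 days (93 − 28 = 65 remain).
March has 31 days (65 − 31 = 34 remain).
April has 30 days (34 − 30 = 4 remain).
4 into May → May 4.

May 4, 2023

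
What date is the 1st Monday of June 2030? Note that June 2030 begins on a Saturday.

2030-06-03

June 2030 begins on a Saturday, so the first Monday is June 3 (2 days later).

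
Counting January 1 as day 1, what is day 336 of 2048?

Dec 1, 2048

Jan has 31 days (336 − 31 = 305 remain).
Feb has 29 days (305 − 29 = 276 remain).
Mar has 31 days (276 − 31 = 245 remain).
Apr has 30 days (245 − 30 = 215 remain).
May has 31 days (215 − 31 = 184 remain).
Jun has 30 days (184 − 30 = 154 remain).
Jul has 31 days (154 − 31 = 123 remain).
Aug has 31 days (123 − 31 = 92 remain).
Sep has 30 days (92 − 30 = 62 remain).
Oct has 31 days (62 − 31 = 31 remain).
Nov has 30 days (31 − 30 = 1 remain).
1 into Dec → Dec 1.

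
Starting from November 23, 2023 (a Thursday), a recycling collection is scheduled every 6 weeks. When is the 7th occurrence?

August 1, 2024

The 7th occurrence is 6 intervals after the first: 6 × 42 = 252 days after November 23, 2023.
November has 30 days — 7 days to the end of November leaves 245.
December has 31 days (214 left).
January has 31 days (183 left).
February has 29 days (154 left).
March has 31 days (123 left).
April has 30 days (93 left).
May has 31 days (62 left).
June has 30 days (32 left).
July has 31 days (1 left).
1 day into August → August 1, 2024.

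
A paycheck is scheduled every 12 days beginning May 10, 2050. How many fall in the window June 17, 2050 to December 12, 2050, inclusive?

15

Occurrences land 12·i days after May 10, 2050 for i = 0, 1, 2, …
June 17, 2050 is 38 days after the start; 38 ÷ 12 = 3 remainder 2; since the remainder is 2, round up to i = 4. First occurrence in the window: #5 on June 27, 2050 (4×12 = 48 days in).
December 12, 2050 is 216 days after the start; 216 ÷ 12 = 18 remainder 0. Last occurrence in the window: #19 on December 12, 2050.
Occurrences #5 through #19: 15 in total.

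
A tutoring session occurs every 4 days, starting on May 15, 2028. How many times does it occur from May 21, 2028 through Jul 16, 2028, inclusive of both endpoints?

14

Occurrences land 4·i days after May 15, 2028 for i = 0, 1, 2, …
May 21, 2028 is 6 days after the start; 6 ÷ 4 = 1 remainder 2; since the remainder is 2, round up to i = 2. First occurrence in the window: #3 on May 23, 2028 (2×4 = 8 days in).
Jul 16, 2028 is 62 days after the start; 62 ÷ 4 = 15 remainder 2. Last occurrence in the window: #16 on Jul 14, 2028.
Occurrences #3 through #16: 14 in total.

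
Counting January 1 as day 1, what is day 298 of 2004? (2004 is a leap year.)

January has 31 days (298 − 31 = 267 remain).
February has 29 days (267 − 29 = 238 remain).
March has 31 days (238 − 31 = 207 remain).
April has 30 days (207 − 30 = 177 remain).
May has 31 days (177 − 31 = 146 remain).
June has 30 days (146 − 30 = 116 remain).
July has 31 days (116 − 31 = 85 remain).
August has 31 days (85 − 31 = 54 remain).
September has 30 days (54 − 30 = 24 remain).
24 into October → October 24.

2004-10-24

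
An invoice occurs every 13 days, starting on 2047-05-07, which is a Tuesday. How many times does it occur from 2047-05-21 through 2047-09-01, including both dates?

Occurrences land 13·i days after 2047-05-07 for i = 0, 1, 2, …
2047-05-21 is 14 days after the start; 14 ÷ 13 = 1 remainder 1; since the remainder is 1, round up to i = 2. First occurrence in the window: #3 on 2047-06-02 (2×13 = 26 days in).
2047-09-01 is 117 days after the start; 117 ÷ 13 = 9 remainder 0. Last occurrence in the window: #10 on 2047-09-01.
Occurrences #3 through #10: 8 in total.

8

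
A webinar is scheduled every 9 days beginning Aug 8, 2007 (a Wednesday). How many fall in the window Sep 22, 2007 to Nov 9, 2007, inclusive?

Occurrences land 9·i days after Aug 8, 2007 for i = 0, 1, 2, …
Sep 22, 2007 is 45 days after the start; 45 ÷ 9 = 5 remainder 0. First occurrence in the window: #6 on Sep 22, 2007 (5×9 = 45 days in).
Nov 9, 2007 is 93 days after the start; 93 ÷ 9 = 10 remainder 3. Last occurrence in the window: #11 on Nov 6, 2007.
Occurrences #6 through #11: 6 in total.

6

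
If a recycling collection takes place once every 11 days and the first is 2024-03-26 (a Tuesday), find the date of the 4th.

The 4th occurrence is 3 intervals after the first: 3 × 11 = 33 days after 2024-03-26.
March has 31 days — 5 days to the end of March leaves 28.
28 days into April → 2024-04-28.

2024-04-28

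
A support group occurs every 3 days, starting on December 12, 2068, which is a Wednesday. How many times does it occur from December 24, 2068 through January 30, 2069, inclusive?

Occurrences land 3·i days after December 12, 2068 for i = 0, 1, 2, …
December 24, 2068 is 12 days after the start; 12 ÷ 3 = 4 remainder 0. First occurrence in the window: #5 on December 24, 2068 (4×3 = 12 days in).
January 30, 2069 is 49 days after the start; 49 ÷ 3 = 16 remainder 1. Last occurrence in the window: #17 on January 29, 2069.
Occurrences #5 through #17: 13 in total.

13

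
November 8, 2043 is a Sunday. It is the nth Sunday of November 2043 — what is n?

2nd

Day 8 falls in week ⌈8/7⌉ of the month.
Days 1–7 hold the 1st Sunday, 8–14 the 2nd, 15–21 the 3rd, 22–28 the 4th, 29–31 the 5th.
8 is in the range for the 2nd.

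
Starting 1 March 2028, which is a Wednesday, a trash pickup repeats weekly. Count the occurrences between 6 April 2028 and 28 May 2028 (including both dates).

7

Occurrences land 7·i days after 1 March 2028 for i = 0, 1, 2, …
6 April 2028 is 36 days after the start; 36 ÷ 7 = 5 remainder 1; since the remainder is 1, round up to i = 6. First occurrence in the window: #7 on 12 April 2028 (6×7 = 42 days in).
28 May 2028 is 88 days after the start; 88 ÷ 7 = 12 remainder 4. Last occurrence in the window: #13 on 24 May 2028.
Occurrences #7 through #13: 7 in total.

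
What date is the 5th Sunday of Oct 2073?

Oct 29, 2073

The first Sunday of Oct 2073 is Oct 1.
The 5th Sunday is 4 weeks later: 1 + 28 = 29.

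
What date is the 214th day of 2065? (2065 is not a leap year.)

January has 31 days (214 − 31 = 183 remain).
February has 28 days (183 − 28 = 155 remain).
March has 31 days (155 − 31 = 124 remain).
April has 30 days (124 − 30 = 94 remain).
May has 31 days (94 − 31 = 63 remain).
June has 30 days (63 − 30 = 33 remain).
July has 31 days (33 − 31 = 2 remain).
2 into August → August 2.

August 2, 2065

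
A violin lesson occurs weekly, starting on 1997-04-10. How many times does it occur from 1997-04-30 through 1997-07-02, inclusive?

9

Occurrences land 7·i days after 1997-04-10 for i = 0, 1, 2, …
1997-04-30 is 20 days after the start; 20 ÷ 7 = 2 remainder 6; since the remainder is 6, round up to i = 3. First occurrence in the window: #4 on 1997-05-01 (3×7 = 21 days in).
1997-07-02 is 83 days after the start; 83 ÷ 7 = 11 remainder 6. Last occurrence in the window: #12 on 1997-06-26.
Occurrences #4 through #12: 9 in total.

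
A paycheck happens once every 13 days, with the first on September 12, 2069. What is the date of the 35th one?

The 35th occurrence is 34 intervals after the first: 34 × 13 = 442 days after September 12, 2069.
September has 30 days — 18 days to the end of September leaves 424.
From end of September to end of 2069 is 92 days (332 left).
January has 31 days (301 left).
February has 28 days (273 left).
March has 31 days (242 left).
April has 30 days (212 left).
May has 31 days (181 left).
June has 30 days (151 left).
July has 31 days (120 left).
August has 31 days (89 left).
September has 30 days (59 left).
October has 31 days (28 left).
28 days into November → November 28, 2070.

November 28, 2070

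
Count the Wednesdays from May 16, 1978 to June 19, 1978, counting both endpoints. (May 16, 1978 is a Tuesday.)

May 16, 1978 is a Tuesday; the first Wednesday on or after it is May 17, 1978 (1 day later).
From May 17, 1978 to June 19, 1978: 14 + 19 = 33 days (rest of May, June).
33 ÷ 7 = 4 full weeks with remainder 5, so 4 more Wednesdays after the first → 5.

5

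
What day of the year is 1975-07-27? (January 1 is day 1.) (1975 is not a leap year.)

Days in months before July: 31 + 28 + 31 + 30 + 31 + 30 = 181.
Plus 27 days into July → day 208.

208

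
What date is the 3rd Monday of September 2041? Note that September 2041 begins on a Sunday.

September 2041 begins on a Sunday, so the first Monday is September 2 (1 day later).
The 3rd Monday is 2 weeks later: 2 + 14 = 16.

16 September 2041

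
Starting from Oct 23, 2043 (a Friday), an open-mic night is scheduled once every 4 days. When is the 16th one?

Dec 22, 2043

The 16th occurrence is 15 intervals after the first: 15 × 4 = 60 days after Oct 23, 2043.
Oct has 31 days — 8 days to the end of Oct leaves 52.
Nov has 30 days (22 left).
22 days into Dec → Dec 22, 2043.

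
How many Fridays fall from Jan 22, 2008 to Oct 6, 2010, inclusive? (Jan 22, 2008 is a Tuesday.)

141

Jan 22, 2008 is a Tuesday; the first Friday on or after it is Jan 25, 2008 (3 days later).
From Jan 25, 2008 to Oct 6, 2010: 341 + 365 + 279 = 985 days (rest of 2008, 2009, to Oct 6, 2010 in 2010).
985 ÷ 7 = 140 full weeks with remainder 5, so 140 more Fridays after the first → 141.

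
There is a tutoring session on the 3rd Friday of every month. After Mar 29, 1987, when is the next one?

Apr 17, 1987

Mar 1987 starts on a Sunday; its first Friday is the 6th, so the 3rd Friday is the 20th — Mar 20, 1987.
That is not after Mar 29, 1987, so look at Apr 1987.
Apr 1987 starts on a Wednesday; its first Friday is the 3rd, so the 3rd Friday is the 17th — Apr 17, 1987.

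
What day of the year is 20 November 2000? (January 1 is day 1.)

325

Days in months before November: 31 + 29 + 31 + 30 + 31 + 30 + 31 + 31 + 30 + 31 = 305.
Plus 20 days into November → day 325.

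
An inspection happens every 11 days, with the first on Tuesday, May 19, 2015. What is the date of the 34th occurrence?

The 34th occurrence is 33 intervals after the first: 33 × 11 = 363 days after May 19, 2015.
May has 31 days — 12 days to the end of May leaves 351.
Jun has 30 days (321 left).
Jul has 31 days (290 left).
Aug has 31 days (259 left).
Sep has 30 days (229 left).
Oct has 31 days (198 left).
Nov has 30 days (168 left).
Dec has 31 days (137 left).
Jan has 31 days (106 left).
Feb has 29 days (77 left).
Mar has 31 days (46 left).
Apr has 30 days (16 left).
16 days into May → May 16, 2016.

May 16, 2016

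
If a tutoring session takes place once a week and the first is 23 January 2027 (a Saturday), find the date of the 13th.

The 13th occurrence is 12 intervals after the first: 12 × 7 = 84 days after 23 January 2027.
January has 31 days — 8 days to the end of January leaves 76.
February has 28 days (48 left).
March has 31 days (17 left).
17 days into April → 17 April 2027.

17 April 2027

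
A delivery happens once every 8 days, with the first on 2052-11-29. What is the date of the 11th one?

The 11th occurrence is 10 intervals after the first: 10 × 8 = 80 days after 2052-11-29.
November has 30 days — 1 day to the end of November leaves 79.
December has 31 days (48 left).
January has 31 days (17 left).
17 days into February → 2053-02-17.

2053-02-17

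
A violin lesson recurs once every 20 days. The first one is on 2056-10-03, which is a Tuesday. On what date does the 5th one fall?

The 5th occurrence is 4 intervals after the first: 4 × 20 = 80 days after 2056-10-03.
October has 31 days — 28 days to the end of October leaves 52.
November has 30 days (22 left).
22 days into December → 2056-12-22.

2056-12-22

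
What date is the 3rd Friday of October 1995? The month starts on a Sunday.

October 20, 1995

October 1995 begins on a Sunday, so the first Friday is October 6 (5 days later).
The 3rd Friday is 2 weeks later: 6 + 14 = 20.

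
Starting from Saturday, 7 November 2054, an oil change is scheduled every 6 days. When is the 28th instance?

18 April 2055

The 28th occurrence is 27 intervals after the first: 27 × 6 = 162 days after 7 November 2054.
November has 30 days — 23 days to the end of November leaves 139.
December has 31 days (108 left).
January has 31 days (77 left).
February has 28 days (49 left).
March has 31 days (18 left).
18 days into April → 18 April 2055.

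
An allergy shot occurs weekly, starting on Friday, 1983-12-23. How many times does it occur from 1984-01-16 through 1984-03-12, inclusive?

8

Occurrences land 7·i days after 1983-12-23 for i = 0, 1, 2, …
1984-01-16 is 24 days after the start; 24 ÷ 7 = 3 remainder 3; since the remainder is 3, round up to i = 4. First occurrence in the window: #5 on 1984-01-20 (4×7 = 28 days in).
1984-03-12 is 80 days after the start; 80 ÷ 7 = 11 remainder 3. Last occurrence in the window: #12 on 1984-03-09.
Occurrences #5 through #12: 8 in total.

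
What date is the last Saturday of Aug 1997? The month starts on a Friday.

Aug 30, 1997

Aug 1997 begins on a Friday, so the first Saturday is Aug 2 (1 day later).
Aug 1997 has 31 days. Adding weeks: 2, 9, 16, 23, 30 — the last one ≤ 31 is the 30th.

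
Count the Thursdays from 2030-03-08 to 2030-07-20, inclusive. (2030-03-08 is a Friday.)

19

2030-03-08 is a Friday; the first Thursday on or after it is 2030-03-14 (6 days later).
From 2030-03-14 to 2030-07-20: 17 + 30 + 31 + 30 + 20 = 128 days (rest of March, April, May, June, July).
128 ÷ 7 = 18 full weeks with remainder 2, so 18 more Thursdays after the first → 19.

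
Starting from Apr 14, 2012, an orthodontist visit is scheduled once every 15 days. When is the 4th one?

The 4th occurrence is 3 intervals after the first: 3 × 15 = 45 days after Apr 14, 2012.
Apr has 30 days — 16 days to the end of Apr leaves 29.
29 days into May → May 29, 2012.

May 29, 2012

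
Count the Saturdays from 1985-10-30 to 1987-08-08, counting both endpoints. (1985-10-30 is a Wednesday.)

93

1985-10-30 is a Wednesday; the first Saturday on or after it is 1985-11-02 (3 days later).
From 1985-11-02 to 1987-08-08: 59 + 365 + 220 = 644 days (rest of 1985, 1986, to 1987-08-08 in 1987).
644 ÷ 7 = 92 full weeks with remainder 0, so 92 more Saturdays after the first → 93.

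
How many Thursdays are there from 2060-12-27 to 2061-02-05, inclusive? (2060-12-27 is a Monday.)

2060-12-27 is a Monday; the first Thursday on or after it is 2060-12-30 (3 days later).
From 2060-12-30 to 2061-02-05: 1 + 31 + 5 = 37 days (rest of December, January, February).
37 ÷ 7 = 5 full weeks with remainder 2, so 5 more Thursdays after the first → 6.

6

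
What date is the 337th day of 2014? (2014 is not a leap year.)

January has 31 days (337 − 31 = 306 remain).
February has 28 days (306 − 28 = 278 remain).
March has 31 days (278 − 31 = 247 remain).
April has 30 days (247 − 30 = 217 remain).
May has 31 days (217 − 31 = 186 remain).
June has 30 days (186 − 30 = 156 remain).
July has 31 days (156 − 31 = 125 remain).
August has 31 days (125 − 31 = 94 remain).
September has 30 days (94 − 30 = 64 remain).
October has 31 days (64 − 31 = 33 remain).
November has 30 days (33 − 30 = 3 remain).
3 into December → December 3.

3 December 2014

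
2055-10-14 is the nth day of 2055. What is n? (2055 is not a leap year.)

287

Days in months before October: 31 + 28 + 31 + 30 + 31 + 30 + 31 + 31 + 30 = 273.
Plus 14 days into October → day 287.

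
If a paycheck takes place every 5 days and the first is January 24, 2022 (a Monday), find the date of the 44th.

The 44th occurrence is 43 intervals after the first: 43 × 5 = 215 days after January 24, 2022.
January has 31 days — 7 days to the end of January leaves 208.
February has 28 days (180 left).
March has 31 days (149 left).
April has 30 days (119 left).
May has 31 days (88 left).
June has 30 days (58 left).
July has 31 days (27 left).
27 days into August → August 27, 2022.

August 27, 2022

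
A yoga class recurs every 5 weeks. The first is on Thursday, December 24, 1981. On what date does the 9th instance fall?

The 9th occurrence is 8 intervals after the first: 8 × 35 = 280 days after December 24, 1981.
December has 31 days — 7 days to the end of December leaves 273.
January has 31 days (242 left).
February has 28 days (214 left).
March has 31 days (183 left).
April has 30 days (153 left).
May has 31 days (122 left).
June has 30 days (92 left).
July has 31 days (61 left).
August has 31 days (30 left).
30 days into September → September 30, 1982.

September 30, 1982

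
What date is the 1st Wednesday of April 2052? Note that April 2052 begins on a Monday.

3 April 2052

April 2052 begins on a Monday, so the first Wednesday is April 3 (2 days later).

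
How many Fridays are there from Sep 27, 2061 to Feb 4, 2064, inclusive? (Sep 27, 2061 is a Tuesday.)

123

Sep 27, 2061 is a Tuesday; the first Friday on or after it is Sep 30, 2061 (3 days later).
From Sep 30, 2061 to Feb 4, 2064: 92 + 365 + 365 + 35 = 857 days (rest of 2061, 2062, 2063, to Feb 4, 2064 in 2064).
857 ÷ 7 = 122 full weeks with remainder 3, so 122 more Fridays after the first → 123.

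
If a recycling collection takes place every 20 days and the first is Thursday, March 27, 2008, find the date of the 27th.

The 27th occurrence is 26 intervals after the first: 26 × 20 = 520 days after March 27, 2008.
March has 31 days — 4 days to the end of March leaves 516.
From end of March to end of 2008 is 275 days (241 left).
January has 31 days (210 left).
February has 28 days (182 left).
March has 31 days (151 left).
April has 30 days (121 left).
May has 31 days (90 left).
June has 30 days (60 left).
July has 31 days (29 left).
29 days into August → August 29, 2009.

August 29, 2009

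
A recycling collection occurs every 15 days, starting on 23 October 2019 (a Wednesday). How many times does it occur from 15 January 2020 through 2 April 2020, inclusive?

Occurrences land 15·i days after 23 October 2019 for i = 0, 1, 2, …
15 January 2020 is 84 days after the start; 84 ÷ 15 = 5 remainder 9; since the remainder is 9, round up to i = 6. First occurrence in the window: #7 on 21 January 2020 (6×15 = 90 days in).
2 April 2020 is 162 days after the start; 162 ÷ 15 = 10 remainder 12. Last occurrence in the window: #11 on 21 March 2020.
Occurrences #7 through #11: 5 in total.

5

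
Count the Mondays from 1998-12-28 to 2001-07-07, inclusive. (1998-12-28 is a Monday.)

1998-12-28 is a Monday; the first Monday on or after it is 1998-12-28.
From 1998-12-28 to 2001-07-07: 3 + 365 + 366 + 188 = 922 days (rest of 1998, 1999, 2000, to 2001-07-07 in 2001).
922 ÷ 7 = 131 full weeks with remainder 5, so 131 more Mondays after the first → 132.

132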